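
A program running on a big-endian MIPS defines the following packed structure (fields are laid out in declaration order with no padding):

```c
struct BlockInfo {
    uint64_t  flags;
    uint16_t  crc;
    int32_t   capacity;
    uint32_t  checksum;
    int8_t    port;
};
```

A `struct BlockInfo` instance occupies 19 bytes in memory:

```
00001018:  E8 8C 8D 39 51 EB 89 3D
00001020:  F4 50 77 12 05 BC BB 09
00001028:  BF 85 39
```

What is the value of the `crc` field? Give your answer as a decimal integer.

62544

`crc` follows `flags` (8 bytes), so it starts at byte offset 8 and occupies 2 bytes.
Bytes at offsets 8..9: F4 50.
In big-endian order the high byte comes first in memory.
The bytes are already most-significant first: 0xF450.
0xF450 = 62544.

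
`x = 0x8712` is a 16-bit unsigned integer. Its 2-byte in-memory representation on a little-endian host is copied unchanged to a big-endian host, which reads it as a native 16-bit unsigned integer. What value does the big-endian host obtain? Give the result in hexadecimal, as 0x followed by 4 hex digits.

Stored little-endian, the bytes at ascending addresses are 12 87.
Read back as big-endian, the last byte is least significant, giving 0x1287.

0x1287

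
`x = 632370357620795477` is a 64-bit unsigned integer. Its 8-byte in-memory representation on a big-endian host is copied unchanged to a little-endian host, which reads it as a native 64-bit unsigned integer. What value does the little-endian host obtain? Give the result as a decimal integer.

632370357620795477 in 64-bit hexadecimal is 0x08C6A17D64796855.
Stored big-endian, the bytes at ascending addresses are 08 C6 A1 7D 64 79 68 55.
Read back as little-endian, the first byte is least significant, giving 0x556879647DA1C608.
0x556879647DA1C608 = 6154302363313227272.

6154302363313227272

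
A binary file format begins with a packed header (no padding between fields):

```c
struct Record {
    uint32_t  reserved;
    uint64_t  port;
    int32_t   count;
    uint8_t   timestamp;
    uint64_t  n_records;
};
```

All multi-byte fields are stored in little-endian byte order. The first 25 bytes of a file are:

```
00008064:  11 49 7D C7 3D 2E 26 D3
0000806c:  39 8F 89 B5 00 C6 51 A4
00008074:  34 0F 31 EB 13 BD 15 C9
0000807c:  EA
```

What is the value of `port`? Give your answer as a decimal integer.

`port` follows `reserved` (4 bytes), so it starts at byte offset 4 and occupies 8 bytes.
Bytes at offsets 4..11: 3D 2E 26 D3 39 8F 89 B5.
Little-endian: lowest address holds the least-significant byte.
Reassemble most-significant byte first: B5 89 8F 39 D3 26 2E 3D → 0xB5898F39D3262E3D.
0xB5898F39D3262E3D = 13081144071192718909.

13081144071192718909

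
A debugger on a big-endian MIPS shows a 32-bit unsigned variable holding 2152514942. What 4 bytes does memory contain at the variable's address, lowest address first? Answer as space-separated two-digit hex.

2152514942 in hexadecimal, padded to 32 bits, is 0x804CC57E.
Split into bytes (most-significant first): 80 4C C5 7E.
Big-endian: lowest address holds the most-significant byte.
So the memory order matches the most-significant-first order: 80 4C C5 7E.

80 4C C5 7E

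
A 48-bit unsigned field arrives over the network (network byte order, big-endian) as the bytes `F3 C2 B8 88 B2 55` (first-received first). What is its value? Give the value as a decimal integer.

Big-endian stores the most-significant byte at the lowest address.
The bytes are already most-significant first: 0xF3C2B888B255.
0xF3C2B888B255 = 268017645171285.

268017645171285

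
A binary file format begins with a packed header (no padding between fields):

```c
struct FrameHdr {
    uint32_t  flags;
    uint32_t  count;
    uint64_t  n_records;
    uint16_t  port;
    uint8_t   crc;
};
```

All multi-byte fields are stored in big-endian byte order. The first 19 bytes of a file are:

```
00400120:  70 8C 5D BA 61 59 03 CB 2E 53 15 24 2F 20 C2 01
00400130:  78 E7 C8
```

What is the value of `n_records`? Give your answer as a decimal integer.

`n_records` follows `flags` (4 B), `count` (4 B), so it starts at offset 4 + 4 = 8 and occupies 8 bytes.
Bytes at offsets 8..15: 2E 53 15 24 2F 20 C2 01.
In big-endian order the high byte comes first in memory.
The bytes are already most-significant first: 0x2E5315242F20C201.
0x2E5315242F20C201 = 3338034993965351425.

3338034993965351425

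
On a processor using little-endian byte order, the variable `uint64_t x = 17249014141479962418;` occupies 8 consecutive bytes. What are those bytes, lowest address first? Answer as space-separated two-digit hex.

17249014141479962418 in hexadecimal, padded to 64 bits, is 0xEF60CEF8F49A4732.
Split into bytes (most-significant first): EF 60 CE F8 F4 9A 47 32.
Little-endian: lowest address holds the least-significant byte.
So at ascending addresses the bytes are 32 47 9A F4 F8 CE 60 EF.

32 47 9A F4 F8 CE 60 EF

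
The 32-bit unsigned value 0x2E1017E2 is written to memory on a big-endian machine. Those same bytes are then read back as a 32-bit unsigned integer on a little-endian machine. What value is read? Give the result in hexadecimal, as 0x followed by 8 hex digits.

0xE217102E

Stored big-endian, the bytes at ascending addresses are 2E 10 17 E2.
Read back as little-endian, the first byte is least significant, giving 0xE217102E.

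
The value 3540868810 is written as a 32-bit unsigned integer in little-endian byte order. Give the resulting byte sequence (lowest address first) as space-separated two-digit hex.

CA 5E 0D D3

3540868810 in hexadecimal, padded to 32 bits, is 0xD30D5ECA.
Split into bytes (most-significant first): D3 0D 5E CA.
Little-endian stores the least-significant byte at the lowest address.
So at ascending addresses the bytes are CA 5E 0D D3.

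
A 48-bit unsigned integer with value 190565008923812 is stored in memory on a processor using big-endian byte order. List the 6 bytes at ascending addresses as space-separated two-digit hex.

AD 51 5F A9 DC A4

190565008923812 in hexadecimal, padded to 48 bits, is 0xAD515FA9DCA4.
Split into bytes (most-significant first): AD 51 5F A9 DC A4.
Big-endian stores the most-significant byte at the lowest address.
So the memory order matches the most-significant-first order: AD 51 5F A9 DC A4.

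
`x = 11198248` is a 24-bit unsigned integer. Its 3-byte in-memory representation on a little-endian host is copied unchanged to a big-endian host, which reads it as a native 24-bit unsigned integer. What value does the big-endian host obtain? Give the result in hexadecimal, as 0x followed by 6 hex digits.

0x28DFAA

11198248 in 24-bit hexadecimal is 0xAADF28.
Stored little-endian, the bytes at ascending addresses are 28 DF AA.
Read back as big-endian, the last byte is least significant, giving 0x28DFAA.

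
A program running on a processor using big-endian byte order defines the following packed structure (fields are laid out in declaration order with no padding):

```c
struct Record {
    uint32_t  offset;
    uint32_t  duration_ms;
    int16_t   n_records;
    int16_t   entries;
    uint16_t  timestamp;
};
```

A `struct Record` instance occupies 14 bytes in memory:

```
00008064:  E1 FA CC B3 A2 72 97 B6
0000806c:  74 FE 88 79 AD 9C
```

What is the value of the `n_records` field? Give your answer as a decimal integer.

29950

`n_records` follows `offset` (4 B), `duration_ms` (4 B), so it starts at offset 4 + 4 = 8 and occupies 2 bytes.
Bytes at offsets 8..9: 74 FE.
Big-endian: lowest address holds the most-significant byte.
The bytes are already most-significant first: 0x74FE.
0x74FE = 29950.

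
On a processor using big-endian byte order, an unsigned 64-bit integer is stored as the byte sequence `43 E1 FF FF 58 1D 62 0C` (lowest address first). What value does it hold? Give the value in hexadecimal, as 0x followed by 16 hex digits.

0x43E1FFFF581D620C

Big-endian: lowest address holds the most-significant byte.
The bytes are already most-significant first: 0x43E1FFFF581D620C.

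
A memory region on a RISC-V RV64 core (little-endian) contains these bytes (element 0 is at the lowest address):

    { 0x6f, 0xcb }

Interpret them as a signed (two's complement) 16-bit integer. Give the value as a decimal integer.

-13457

Little-endian: lowest address holds the least-significant byte.
Reassemble most-significant byte first: CB 6F → 0xCB6F.
Top bit is set, so as a signed 16-bit value this is 0xCB6F − 2^16 = -13457.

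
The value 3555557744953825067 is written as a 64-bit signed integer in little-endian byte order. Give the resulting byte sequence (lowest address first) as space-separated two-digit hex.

3555557744953825067 in hexadecimal, padded to 64 bits, is 0x3157E0EE4E5C972B.
Split into bytes (most-significant first): 31 57 E0 EE 4E 5C 97 2B.
Little-endian: lowest address holds the least-significant byte.
So at ascending addresses the bytes are 2B 97 5C 4E EE E0 57 31.

2B 97 5C 4E EE E0 57 31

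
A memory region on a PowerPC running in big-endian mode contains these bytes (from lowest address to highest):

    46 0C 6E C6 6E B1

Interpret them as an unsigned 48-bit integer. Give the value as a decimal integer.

Big-endian: lowest address holds the most-significant byte.
The bytes are already most-significant first: 0x460C6EC66EB1.
0x460C6EC66EB1 = 77019212050097.

77019212050097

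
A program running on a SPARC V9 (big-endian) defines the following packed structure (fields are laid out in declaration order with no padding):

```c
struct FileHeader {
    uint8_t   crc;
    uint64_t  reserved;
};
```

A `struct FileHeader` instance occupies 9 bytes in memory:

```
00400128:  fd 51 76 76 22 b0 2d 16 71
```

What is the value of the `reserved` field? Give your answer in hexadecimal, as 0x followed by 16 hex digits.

`reserved` follows `crc` (1 byte), so it starts at byte offset 1 and occupies 8 bytes.
Bytes at offsets 1..8: 51 76 76 22 B0 2D 16 71.
In big-endian order the high byte comes first in memory.
The bytes are already most-significant first: 0x51767622B02D1671.

0x51767622B02D1671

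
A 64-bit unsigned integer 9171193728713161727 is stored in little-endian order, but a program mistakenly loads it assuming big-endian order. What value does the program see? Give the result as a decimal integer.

18445403692172592767

9171193728713161727 in 64-bit hexadecimal is 0x7F46A01AEE3CFBFF.
Stored little-endian, the bytes at ascending addresses are FF FB 3C EE 1A A0 46 7F.
Read back as big-endian, the last byte is least significant, giving 0xFFFB3CEE1AA0467F.
0xFFFB3CEE1AA0467F = 18445403692172592767.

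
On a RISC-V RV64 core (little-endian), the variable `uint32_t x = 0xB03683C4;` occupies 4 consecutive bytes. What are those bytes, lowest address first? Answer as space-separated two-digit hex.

Split into bytes (most-significant first): B0 36 83 C4.
Little-endian stores the least-significant byte at the lowest address.
So at ascending addresses the bytes are C4 83 36 B0.

C4 83 36 B0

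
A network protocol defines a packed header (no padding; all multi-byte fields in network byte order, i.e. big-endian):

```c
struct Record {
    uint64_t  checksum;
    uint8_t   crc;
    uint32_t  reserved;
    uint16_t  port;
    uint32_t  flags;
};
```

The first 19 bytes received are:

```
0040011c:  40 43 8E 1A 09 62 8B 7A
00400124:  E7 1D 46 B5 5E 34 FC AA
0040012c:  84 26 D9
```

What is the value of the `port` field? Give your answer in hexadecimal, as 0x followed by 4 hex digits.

0x34FC

`port` follows `checksum` (8 B), `crc` (1 B), `reserved` (4 B), so it starts at offset 8 + 1 + 4 = 13 and occupies 2 bytes.
Bytes at offsets 13..14: 34 FC.
Big-endian stores the most-significant byte at the lowest address.
The bytes are already most-significant first: 0x34FC.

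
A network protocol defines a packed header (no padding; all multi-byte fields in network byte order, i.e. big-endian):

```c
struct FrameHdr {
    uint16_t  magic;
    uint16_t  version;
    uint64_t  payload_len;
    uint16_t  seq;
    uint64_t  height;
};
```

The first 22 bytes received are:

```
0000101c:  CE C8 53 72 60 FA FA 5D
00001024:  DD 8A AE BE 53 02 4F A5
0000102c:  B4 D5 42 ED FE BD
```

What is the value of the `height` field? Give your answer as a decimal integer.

5739192128197492413

`height` follows `magic` (2 B), `version` (2 B), `payload_len` (8 B), `seq` (2 B), so it starts at offset 2 + 2 + 8 + 2 = 14 and occupies 8 bytes.
Bytes at offsets 14..21: 4F A5 B4 D5 42 ED FE BD.
Big-endian: lowest address holds the most-significant byte.
The bytes are already most-significant first: 0x4FA5B4D542EDFEBD.
0x4FA5B4D542EDFEBD = 5739192128197492413.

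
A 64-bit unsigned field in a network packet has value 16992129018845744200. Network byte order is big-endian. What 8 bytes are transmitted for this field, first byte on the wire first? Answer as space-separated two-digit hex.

EB D0 2B 50 81 E8 4C 48

16992129018845744200 in hexadecimal, padded to 64 bits, is 0xEBD02B5081E84C48.
Split into bytes (most-significant first): EB D0 2B 50 81 E8 4C 48.
Big-endian: lowest address holds the most-significant byte.
So the memory order matches the most-significant-first order: EB D0 2B 50 81 E8 4C 48.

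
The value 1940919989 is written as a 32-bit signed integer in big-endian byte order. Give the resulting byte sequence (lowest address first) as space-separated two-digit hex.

1940919989 in hexadecimal, padded to 32 bits, is 0x73B016B5.
Split into bytes (most-significant first): 73 B0 16 B5.
In big-endian order the high byte comes first in memory.
So the memory order matches the most-significant-first order: 73 B0 16 B5.

73 B0 16 B5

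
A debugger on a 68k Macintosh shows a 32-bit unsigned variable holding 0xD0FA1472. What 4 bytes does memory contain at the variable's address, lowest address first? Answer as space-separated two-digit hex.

D0 FA 14 72

Split into bytes (most-significant first): D0 FA 14 72.
In big-endian order the high byte comes first in memory.
So the memory order matches the most-significant-first order: D0 FA 14 72.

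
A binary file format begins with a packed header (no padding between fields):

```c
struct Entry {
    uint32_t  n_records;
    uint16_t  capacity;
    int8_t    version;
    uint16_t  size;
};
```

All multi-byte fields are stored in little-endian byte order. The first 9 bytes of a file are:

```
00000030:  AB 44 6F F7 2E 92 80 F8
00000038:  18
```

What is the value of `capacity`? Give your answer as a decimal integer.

37422

`capacity` follows `n_records` (4 bytes), so it starts at byte offset 4 and occupies 2 bytes.
Bytes at offsets 4..5: 2E 92.
Little-endian: lowest address holds the least-significant byte.
Reassemble most-significant byte first: 92 2E → 0x922E.
0x922E = 37422.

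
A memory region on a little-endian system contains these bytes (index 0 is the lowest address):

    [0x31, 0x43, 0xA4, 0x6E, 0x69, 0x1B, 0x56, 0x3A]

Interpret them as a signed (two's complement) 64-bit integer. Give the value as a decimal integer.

Little-endian: lowest address holds the least-significant byte.
Reassemble most-significant byte first: 3A 56 1B 69 6E A4 43 31 → 0x3A561B696EA44331.
0x3A561B696EA44331 = 4203577441838711601.

4203577441838711601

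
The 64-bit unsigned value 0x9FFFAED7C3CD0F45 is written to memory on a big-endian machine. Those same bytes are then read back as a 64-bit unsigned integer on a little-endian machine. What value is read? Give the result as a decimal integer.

4976422354288574367

Stored big-endian, the bytes at ascending addresses are 9F FF AE D7 C3 CD 0F 45.
Read back as little-endian, the first byte is least significant, giving 0x450FCDC3D7AEFF9F.
0x450FCDC3D7AEFF9F = 4976422354288574367.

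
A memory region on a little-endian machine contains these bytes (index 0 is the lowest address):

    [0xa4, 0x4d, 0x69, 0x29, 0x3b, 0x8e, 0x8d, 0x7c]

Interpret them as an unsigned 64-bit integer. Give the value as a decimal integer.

In little-endian order the low byte comes first in memory.
Reassemble most-significant byte first: 7C 8D 8E 3B 29 69 4D A4 → 0x7C8D8E3B29694DA4.
0x7C8D8E3B29694DA4 = 8974986017168248228.

8974986017168248228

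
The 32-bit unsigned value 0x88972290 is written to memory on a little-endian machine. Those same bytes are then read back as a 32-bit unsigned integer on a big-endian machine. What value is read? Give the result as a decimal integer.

2418186120

Stored little-endian, the bytes at ascending addresses are 90 22 97 88.
Read back as big-endian, the last byte is least significant, giving 0x90229788.
0x90229788 = 2418186120.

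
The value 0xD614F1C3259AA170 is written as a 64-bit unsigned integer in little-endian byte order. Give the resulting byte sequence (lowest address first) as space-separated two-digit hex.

Split into bytes (most-significant first): D6 14 F1 C3 25 9A A1 70.
Little-endian stores the least-significant byte at the lowest address.
So at ascending addresses the bytes are 70 A1 9A 25 C3 F1 14 D6.

70 A1 9A 25 C3 F1 14 D6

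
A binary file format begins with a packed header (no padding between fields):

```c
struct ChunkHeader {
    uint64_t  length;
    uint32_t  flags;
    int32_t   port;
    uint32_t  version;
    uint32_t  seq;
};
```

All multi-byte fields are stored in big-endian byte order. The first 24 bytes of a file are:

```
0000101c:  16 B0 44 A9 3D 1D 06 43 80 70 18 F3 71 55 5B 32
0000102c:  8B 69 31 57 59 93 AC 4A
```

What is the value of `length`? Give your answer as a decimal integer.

1634882158400964163

`length` is the first field, at byte offset 0, occupying 8 bytes.
Bytes at offsets 0..7: 16 B0 44 A9 3D 1D 06 43.
In big-endian order the high byte comes first in memory.
The bytes are already most-significant first: 0x16B044A93D1D0643.
0x16B044A93D1D0643 = 1634882158400964163.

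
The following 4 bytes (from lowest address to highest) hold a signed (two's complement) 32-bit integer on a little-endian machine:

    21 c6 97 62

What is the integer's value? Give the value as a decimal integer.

Little-endian: lowest address holds the least-significant byte.
Reassemble most-significant byte first: 62 97 C6 21 → 0x6297C621.
0x6297C621 = 1654113825.

1654113825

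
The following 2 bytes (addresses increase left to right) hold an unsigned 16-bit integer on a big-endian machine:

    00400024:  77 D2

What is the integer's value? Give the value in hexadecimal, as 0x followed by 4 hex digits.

0x77D2

In big-endian order the high byte comes first in memory.
The bytes are already most-significant first: 0x77D2.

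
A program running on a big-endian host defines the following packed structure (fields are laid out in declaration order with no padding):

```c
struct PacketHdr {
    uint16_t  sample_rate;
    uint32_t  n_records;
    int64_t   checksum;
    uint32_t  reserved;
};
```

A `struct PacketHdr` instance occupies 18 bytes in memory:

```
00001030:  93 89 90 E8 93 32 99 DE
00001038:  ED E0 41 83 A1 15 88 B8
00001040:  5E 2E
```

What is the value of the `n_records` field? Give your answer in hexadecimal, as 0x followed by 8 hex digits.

0x90E89332

`n_records` follows `sample_rate` (2 bytes), so it starts at byte offset 2 and occupies 4 bytes.
Bytes at offsets 2..5: 90 E8 93 32.
Big-endian stores the most-significant byte at the lowest address.
The bytes are already most-significant first: 0x90E89332.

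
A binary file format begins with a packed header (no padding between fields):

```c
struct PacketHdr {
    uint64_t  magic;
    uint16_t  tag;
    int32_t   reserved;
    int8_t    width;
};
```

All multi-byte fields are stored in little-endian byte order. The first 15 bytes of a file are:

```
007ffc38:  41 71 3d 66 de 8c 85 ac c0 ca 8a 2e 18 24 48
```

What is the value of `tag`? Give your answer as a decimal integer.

`tag` follows `magic` (8 bytes), so it starts at byte offset 8 and occupies 2 bytes.
Bytes at offsets 8..9: C0 CA.
Little-endian: lowest address holds the least-significant byte.
Reassemble most-significant byte first: CA C0 → 0xCAC0.
0xCAC0 = 51904.

51904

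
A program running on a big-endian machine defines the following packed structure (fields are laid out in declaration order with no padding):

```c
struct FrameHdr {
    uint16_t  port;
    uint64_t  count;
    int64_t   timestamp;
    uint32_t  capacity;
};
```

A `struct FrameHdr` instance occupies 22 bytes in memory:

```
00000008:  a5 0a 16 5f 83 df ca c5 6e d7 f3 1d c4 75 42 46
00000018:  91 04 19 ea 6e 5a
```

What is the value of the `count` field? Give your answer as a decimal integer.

`count` follows `port` (2 bytes), so it starts at byte offset 2 and occupies 8 bytes.
Bytes at offsets 2..9: 16 5F 83 DF CA C5 6E D7.
Big-endian: lowest address holds the most-significant byte.
The bytes are already most-significant first: 0x165F83DFCAC56ED7.
0x165F83DFCAC56ED7 = 1612152188824809175.

1612152188824809175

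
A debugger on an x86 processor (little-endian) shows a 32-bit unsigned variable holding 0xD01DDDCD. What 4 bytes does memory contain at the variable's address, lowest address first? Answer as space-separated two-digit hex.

Split into bytes (most-significant first): D0 1D DD CD.
Little-endian stores the least-significant byte at the lowest address.
So at ascending addresses the bytes are CD DD 1D D0.

CD DD 1D D0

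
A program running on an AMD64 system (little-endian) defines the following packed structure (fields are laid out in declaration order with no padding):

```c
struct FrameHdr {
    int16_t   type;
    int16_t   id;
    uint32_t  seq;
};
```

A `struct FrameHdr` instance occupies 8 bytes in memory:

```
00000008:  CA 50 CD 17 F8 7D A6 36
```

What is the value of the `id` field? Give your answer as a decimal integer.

6093

`id` follows `type` (2 bytes), so it starts at byte offset 2 and occupies 2 bytes.
Bytes at offsets 2..3: CD 17.
Little-endian stores the least-significant byte at the lowest address.
Reassemble most-significant byte first: 17 CD → 0x17CD.
0x17CD = 6093.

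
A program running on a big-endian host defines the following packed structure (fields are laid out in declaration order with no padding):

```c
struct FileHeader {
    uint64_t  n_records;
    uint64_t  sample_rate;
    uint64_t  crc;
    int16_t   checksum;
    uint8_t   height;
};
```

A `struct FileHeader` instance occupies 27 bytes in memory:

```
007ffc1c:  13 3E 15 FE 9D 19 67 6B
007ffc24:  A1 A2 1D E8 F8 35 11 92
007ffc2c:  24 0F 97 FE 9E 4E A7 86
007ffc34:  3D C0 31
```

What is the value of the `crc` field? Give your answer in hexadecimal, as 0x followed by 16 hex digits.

`crc` follows `n_records` (8 B), `sample_rate` (8 B), so it starts at offset 8 + 8 = 16 and occupies 8 bytes.
Bytes at offsets 16..23: 24 0F 97 FE 9E 4E A7 86.
Big-endian: lowest address holds the most-significant byte.
The bytes are already most-significant first: 0x240F97FE9E4EA786.

0x240F97FE9E4EA786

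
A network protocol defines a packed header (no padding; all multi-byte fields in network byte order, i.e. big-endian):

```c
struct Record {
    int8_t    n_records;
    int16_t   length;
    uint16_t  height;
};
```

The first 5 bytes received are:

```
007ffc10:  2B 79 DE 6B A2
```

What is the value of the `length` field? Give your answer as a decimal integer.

`length` follows `n_records` (1 byte), so it starts at byte offset 1 and occupies 2 bytes.
Bytes at offsets 1..2: 79 DE.
Big-endian: lowest address holds the most-significant byte.
The bytes are already most-significant first: 0x79DE.
0x79DE = 31198.

31198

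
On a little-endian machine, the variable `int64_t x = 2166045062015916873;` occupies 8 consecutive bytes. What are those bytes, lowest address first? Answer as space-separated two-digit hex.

49 9B F2 F8 81 56 0F 1E

2166045062015916873 in hexadecimal, padded to 64 bits, is 0x1E0F5681F8F29B49.
Split into bytes (most-significant first): 1E 0F 56 81 F8 F2 9B 49.
Little-endian: lowest address holds the least-significant byte.
So at ascending addresses the bytes are 49 9B F2 F8 81 56 0F 1E.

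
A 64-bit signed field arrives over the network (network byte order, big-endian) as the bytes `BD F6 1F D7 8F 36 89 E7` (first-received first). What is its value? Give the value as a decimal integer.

In big-endian order the high byte comes first in memory.
The bytes are already most-significant first: 0xBDF61FD78F3689E7.
Top bit is set, so as a signed 64-bit value this is 0xBDF61FD78F3689E7 − 2^64 = -4758580945589204505.

-4758580945589204505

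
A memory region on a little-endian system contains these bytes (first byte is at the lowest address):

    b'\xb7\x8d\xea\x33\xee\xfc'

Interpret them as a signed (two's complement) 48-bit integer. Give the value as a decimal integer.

Little-endian stores the least-significant byte at the lowest address.
Reassemble most-significant byte first: FC EE 33 EA 8D B7 → 0xFCEE33EA8DB7.
Top bit is set, so as a signed 48-bit value this is 0xFCEE33EA8DB7 − 2^48 = -3374973284937.

-3374973284937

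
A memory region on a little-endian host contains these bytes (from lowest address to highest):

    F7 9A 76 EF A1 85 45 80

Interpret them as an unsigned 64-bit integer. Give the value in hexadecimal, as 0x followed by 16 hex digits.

Little-endian: lowest address holds the least-significant byte.
Reassemble most-significant byte first: 80 45 85 A1 EF 76 9A F7 → 0x804585A1EF769AF7.

0x804585A1EF769AF7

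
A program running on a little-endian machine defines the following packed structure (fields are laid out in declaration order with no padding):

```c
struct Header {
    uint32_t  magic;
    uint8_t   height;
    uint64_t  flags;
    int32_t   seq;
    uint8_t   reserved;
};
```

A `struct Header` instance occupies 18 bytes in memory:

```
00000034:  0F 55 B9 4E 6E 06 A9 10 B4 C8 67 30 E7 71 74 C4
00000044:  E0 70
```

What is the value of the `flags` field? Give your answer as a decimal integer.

16658929133355575558

`flags` follows `magic` (4 B), `height` (1 B), so it starts at offset 4 + 1 = 5 and occupies 8 bytes.
Bytes at offsets 5..12: 06 A9 10 B4 C8 67 30 E7.
Little-endian stores the least-significant byte at the lowest address.
Reassemble most-significant byte first: E7 30 67 C8 B4 10 A9 06 → 0xE73067C8B410A906.
0xE73067C8B410A906 = 16658929133355575558.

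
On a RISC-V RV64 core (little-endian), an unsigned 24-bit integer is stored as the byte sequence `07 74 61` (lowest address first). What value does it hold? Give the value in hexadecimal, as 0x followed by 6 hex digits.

Little-endian: lowest address holds the least-significant byte.
Reassemble most-significant byte first: 61 74 07 → 0x617407.

0x617407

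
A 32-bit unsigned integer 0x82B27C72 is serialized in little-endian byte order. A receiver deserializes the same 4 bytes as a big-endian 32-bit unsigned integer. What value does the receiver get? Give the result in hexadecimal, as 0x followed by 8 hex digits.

0x727CB282

Stored little-endian, the bytes at ascending addresses are 72 7C B2 82.
Read back as big-endian, the last byte is least significant, giving 0x727CB282.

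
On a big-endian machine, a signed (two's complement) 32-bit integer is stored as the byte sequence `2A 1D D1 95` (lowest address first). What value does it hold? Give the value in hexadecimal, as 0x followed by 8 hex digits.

Big-endian: lowest address holds the most-significant byte.
The bytes are already most-significant first: 0x2A1DD195.

0x2A1DD195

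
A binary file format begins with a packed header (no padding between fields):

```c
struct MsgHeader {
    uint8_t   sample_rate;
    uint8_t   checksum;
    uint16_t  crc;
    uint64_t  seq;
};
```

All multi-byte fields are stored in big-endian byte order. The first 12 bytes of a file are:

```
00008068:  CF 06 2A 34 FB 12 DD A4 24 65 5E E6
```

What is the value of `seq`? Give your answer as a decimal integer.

18091766350155701990

`seq` follows `sample_rate` (1 B), `checksum` (1 B), `crc` (2 B), so it starts at offset 1 + 1 + 2 = 4 and occupies 8 bytes.
Bytes at offsets 4..11: FB 12 DD A4 24 65 5E E6.
Big-endian stores the most-significant byte at the lowest address.
The bytes are already most-significant first: 0xFB12DDA424655EE6.
0xFB12DDA424655EE6 = 18091766350155701990.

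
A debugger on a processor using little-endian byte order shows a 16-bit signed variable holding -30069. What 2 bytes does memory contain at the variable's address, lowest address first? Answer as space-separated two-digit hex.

8B 8A

Two's complement of -30069 in 16 bits: 30069 = 0x7575; invert → 0x8A8A; add 1 → 0x8A8B.
Split into bytes (most-significant first): 8A 8B.
Little-endian stores the least-significant byte at the lowest address.
So at ascending addresses the bytes are 8B 8A.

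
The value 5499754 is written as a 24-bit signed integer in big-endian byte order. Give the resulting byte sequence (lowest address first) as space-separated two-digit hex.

5499754 in hexadecimal, padded to 24 bits, is 0x53EB6A.
Split into bytes (most-significant first): 53 EB 6A.
In big-endian order the high byte comes first in memory.
So the memory order matches the most-significant-first order: 53 EB 6A.

53 EB 6A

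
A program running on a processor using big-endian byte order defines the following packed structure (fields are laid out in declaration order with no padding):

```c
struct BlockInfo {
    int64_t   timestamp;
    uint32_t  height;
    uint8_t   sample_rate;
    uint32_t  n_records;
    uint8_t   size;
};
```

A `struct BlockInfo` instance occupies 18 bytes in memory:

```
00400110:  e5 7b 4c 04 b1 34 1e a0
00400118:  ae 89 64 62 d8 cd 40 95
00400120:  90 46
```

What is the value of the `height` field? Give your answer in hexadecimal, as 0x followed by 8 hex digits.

0xAE896462

`height` follows `timestamp` (8 bytes), so it starts at byte offset 8 and occupies 4 bytes.
Bytes at offsets 8..11: AE 89 64 62.
In big-endian order the high byte comes first in memory.
The bytes are already most-significant first: 0xAE896462.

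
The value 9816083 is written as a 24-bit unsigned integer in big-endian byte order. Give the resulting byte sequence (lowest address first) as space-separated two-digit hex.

95 C8 13

9816083 in hexadecimal, padded to 24 bits, is 0x95C813.
Split into bytes (most-significant first): 95 C8 13.
Big-endian stores the most-significant byte at the lowest address.
So the memory order matches the most-significant-first order: 95 C8 13.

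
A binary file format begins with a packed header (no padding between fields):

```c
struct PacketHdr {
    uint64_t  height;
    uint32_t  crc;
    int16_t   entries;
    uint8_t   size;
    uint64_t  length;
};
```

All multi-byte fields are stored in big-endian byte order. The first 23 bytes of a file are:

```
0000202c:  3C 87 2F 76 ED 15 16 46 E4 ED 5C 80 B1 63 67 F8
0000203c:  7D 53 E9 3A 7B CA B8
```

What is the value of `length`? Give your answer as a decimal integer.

`length` follows `height` (8 B), `crc` (4 B), `entries` (2 B), `size` (1 B), so it starts at offset 8 + 4 + 2 + 1 = 15 and occupies 8 bytes.
Bytes at offsets 15..22: F8 7D 53 E9 3A 7B CA B8.
Big-endian stores the most-significant byte at the lowest address.
The bytes are already most-significant first: 0xF87D53E93A7BCAB8.
0xF87D53E93A7BCAB8 = 17905559954668636856.

17905559954668636856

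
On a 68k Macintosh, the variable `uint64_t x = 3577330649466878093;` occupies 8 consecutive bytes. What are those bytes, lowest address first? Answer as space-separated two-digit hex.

31 A5 3B 45 AD 97 38 8D

3577330649466878093 in hexadecimal, padded to 64 bits, is 0x31A53B45AD97388D.
Split into bytes (most-significant first): 31 A5 3B 45 AD 97 38 8D.
Big-endian: lowest address holds the most-significant byte.
So the memory order matches the most-significant-first order: 31 A5 3B 45 AD 97 38 8D.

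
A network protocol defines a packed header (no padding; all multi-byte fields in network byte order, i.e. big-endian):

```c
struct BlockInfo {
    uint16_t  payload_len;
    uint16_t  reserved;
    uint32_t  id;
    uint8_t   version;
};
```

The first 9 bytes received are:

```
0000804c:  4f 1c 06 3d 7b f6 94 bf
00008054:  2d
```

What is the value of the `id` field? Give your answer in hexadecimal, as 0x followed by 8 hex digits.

0x7BF694BF

`id` follows `payload_len` (2 B), `reserved` (2 B), so it starts at offset 2 + 2 = 4 and occupies 4 bytes.
Bytes at offsets 4..7: 7B F6 94 BF.
Big-endian: lowest address holds the most-significant byte.
The bytes are already most-significant first: 0x7BF694BF.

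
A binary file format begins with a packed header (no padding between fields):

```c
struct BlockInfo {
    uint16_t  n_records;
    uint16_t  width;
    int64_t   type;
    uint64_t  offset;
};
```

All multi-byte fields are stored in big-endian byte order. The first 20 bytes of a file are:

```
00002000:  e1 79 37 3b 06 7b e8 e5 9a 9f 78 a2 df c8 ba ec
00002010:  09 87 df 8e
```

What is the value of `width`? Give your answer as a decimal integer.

14139

`width` follows `n_records` (2 bytes), so it starts at byte offset 2 and occupies 2 bytes.
Bytes at offsets 2..3: 37 3B.
Big-endian stores the most-significant byte at the lowest address.
The bytes are already most-significant first: 0x373B.
0x373B = 14139.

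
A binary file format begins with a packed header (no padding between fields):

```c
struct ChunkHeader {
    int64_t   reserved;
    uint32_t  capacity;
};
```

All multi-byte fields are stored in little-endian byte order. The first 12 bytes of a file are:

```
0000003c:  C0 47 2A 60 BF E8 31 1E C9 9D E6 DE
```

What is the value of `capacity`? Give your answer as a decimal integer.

`capacity` follows `reserved` (8 bytes), so it starts at byte offset 8 and occupies 4 bytes.
Bytes at offsets 8..11: C9 9D E6 DE.
In little-endian order the low byte comes first in memory.
Reassemble most-significant byte first: DE E6 9D C9 → 0xDEE69DC9.
0xDEE69DC9 = 3739655625.

3739655625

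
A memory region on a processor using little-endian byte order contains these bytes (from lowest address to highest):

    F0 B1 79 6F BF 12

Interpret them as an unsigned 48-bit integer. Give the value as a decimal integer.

20613418299888

Little-endian: lowest address holds the least-significant byte.
Reassemble most-significant byte first: 12 BF 6F 79 B1 F0 → 0x12BF6F79B1F0.
0x12BF6F79B1F0 = 20613418299888.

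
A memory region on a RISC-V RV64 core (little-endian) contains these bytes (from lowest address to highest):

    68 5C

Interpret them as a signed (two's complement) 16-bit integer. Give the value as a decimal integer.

Little-endian: lowest address holds the least-significant byte.
Reassemble most-significant byte first: 5C 68 → 0x5C68.
0x5C68 = 23656.

23656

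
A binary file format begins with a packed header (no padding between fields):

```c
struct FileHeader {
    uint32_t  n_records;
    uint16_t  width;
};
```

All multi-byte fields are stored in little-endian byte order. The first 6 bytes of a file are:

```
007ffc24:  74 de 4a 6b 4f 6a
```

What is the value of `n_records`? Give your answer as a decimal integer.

`n_records` is the first field, at byte offset 0, occupying 4 bytes.
Bytes at offsets 0..3: 74 DE 4A 6B.
Little-endian: lowest address holds the least-significant byte.
Reassemble most-significant byte first: 6B 4A DE 74 → 0x6B4ADE74.
0x6B4ADE74 = 1800068724.

1800068724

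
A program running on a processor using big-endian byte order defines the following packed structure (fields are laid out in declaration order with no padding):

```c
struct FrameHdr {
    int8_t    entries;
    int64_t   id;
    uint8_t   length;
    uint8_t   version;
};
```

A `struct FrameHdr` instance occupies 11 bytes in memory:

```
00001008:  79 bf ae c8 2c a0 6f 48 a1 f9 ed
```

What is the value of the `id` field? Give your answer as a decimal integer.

`id` follows `entries` (1 byte), so it starts at byte offset 1 and occupies 8 bytes.
Bytes at offsets 1..8: BF AE C8 2C A0 6F 48 A1.
Big-endian: lowest address holds the most-significant byte.
The bytes are already most-significant first: 0xBFAEC82CA06F48A1.
Top bit is set, so as a signed 64-bit value this is 0xBFAEC82CA06F48A1 − 2^64 = -4634546872521897823.

-4634546872521897823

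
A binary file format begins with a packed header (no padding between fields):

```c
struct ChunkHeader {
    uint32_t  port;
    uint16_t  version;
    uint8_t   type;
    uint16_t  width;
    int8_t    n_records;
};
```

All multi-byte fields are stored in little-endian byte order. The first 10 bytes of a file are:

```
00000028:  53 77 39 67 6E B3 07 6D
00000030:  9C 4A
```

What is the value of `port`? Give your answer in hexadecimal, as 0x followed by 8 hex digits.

0x67397753

`port` is the first field, at byte offset 0, occupying 4 bytes.
Bytes at offsets 0..3: 53 77 39 67.
Little-endian stores the least-significant byte at the lowest address.
Reassemble most-significant byte first: 67 39 77 53 → 0x67397753.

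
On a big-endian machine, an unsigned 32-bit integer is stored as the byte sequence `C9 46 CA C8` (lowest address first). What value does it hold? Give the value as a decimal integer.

3376859848

Big-endian stores the most-significant byte at the lowest address.
The bytes are already most-significant first: 0xC946CAC8.
0xC946CAC8 = 3376859848.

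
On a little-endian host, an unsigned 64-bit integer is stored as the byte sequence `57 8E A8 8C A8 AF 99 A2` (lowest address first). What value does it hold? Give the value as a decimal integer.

11716589044030279255

Little-endian stores the least-significant byte at the lowest address.
Reassemble most-significant byte first: A2 99 AF A8 8C A8 8E 57 → 0xA299AFA88CA88E57.
0xA299AFA88CA88E57 = 11716589044030279255.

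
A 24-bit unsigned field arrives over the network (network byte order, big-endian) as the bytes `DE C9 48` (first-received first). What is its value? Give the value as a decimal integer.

14600520

In big-endian order the high byte comes first in memory.
The bytes are already most-significant first: 0xDEC948.
0xDEC948 = 14600520.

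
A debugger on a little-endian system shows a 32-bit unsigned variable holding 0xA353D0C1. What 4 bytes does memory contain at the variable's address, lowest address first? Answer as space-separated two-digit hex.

Split into bytes (most-significant first): A3 53 D0 C1.
Little-endian stores the least-significant byte at the lowest address.
So at ascending addresses the bytes are C1 D0 53 A3.

C1 D0 53 A3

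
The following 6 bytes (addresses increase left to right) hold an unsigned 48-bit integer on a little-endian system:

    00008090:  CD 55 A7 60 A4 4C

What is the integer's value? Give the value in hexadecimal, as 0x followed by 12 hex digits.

0x4CA460A755CD

Little-endian stores the least-significant byte at the lowest address.
Reassemble most-significant byte first: 4C A4 60 A7 55 CD → 0x4CA460A755CD.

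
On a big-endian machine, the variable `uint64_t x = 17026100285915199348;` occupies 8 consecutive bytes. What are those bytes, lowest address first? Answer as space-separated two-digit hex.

EC 48 DC 00 7C 26 F7 74

17026100285915199348 in hexadecimal, padded to 64 bits, is 0xEC48DC007C26F774.
Split into bytes (most-significant first): EC 48 DC 00 7C 26 F7 74.
Big-endian: lowest address holds the most-significant byte.
So the memory order matches the most-significant-first order: EC 48 DC 00 7C 26 F7 74.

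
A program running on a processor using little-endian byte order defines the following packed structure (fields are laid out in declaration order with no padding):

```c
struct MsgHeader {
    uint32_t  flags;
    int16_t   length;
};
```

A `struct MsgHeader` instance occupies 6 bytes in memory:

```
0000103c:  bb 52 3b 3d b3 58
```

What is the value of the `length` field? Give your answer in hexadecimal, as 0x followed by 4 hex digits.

`length` follows `flags` (4 bytes), so it starts at byte offset 4 and occupies 2 bytes.
Bytes at offsets 4..5: B3 58.
Little-endian: lowest address holds the least-significant byte.
Reassemble most-significant byte first: 58 B3 → 0x58B3.

0x58B3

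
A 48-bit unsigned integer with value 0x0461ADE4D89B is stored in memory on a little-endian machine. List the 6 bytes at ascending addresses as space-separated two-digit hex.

9B D8 E4 AD 61 04

Split into bytes (most-significant first): 04 61 AD E4 D8 9B.
Little-endian stores the least-significant byte at the lowest address.
So at ascending addresses the bytes are 9B D8 E4 AD 61 04.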